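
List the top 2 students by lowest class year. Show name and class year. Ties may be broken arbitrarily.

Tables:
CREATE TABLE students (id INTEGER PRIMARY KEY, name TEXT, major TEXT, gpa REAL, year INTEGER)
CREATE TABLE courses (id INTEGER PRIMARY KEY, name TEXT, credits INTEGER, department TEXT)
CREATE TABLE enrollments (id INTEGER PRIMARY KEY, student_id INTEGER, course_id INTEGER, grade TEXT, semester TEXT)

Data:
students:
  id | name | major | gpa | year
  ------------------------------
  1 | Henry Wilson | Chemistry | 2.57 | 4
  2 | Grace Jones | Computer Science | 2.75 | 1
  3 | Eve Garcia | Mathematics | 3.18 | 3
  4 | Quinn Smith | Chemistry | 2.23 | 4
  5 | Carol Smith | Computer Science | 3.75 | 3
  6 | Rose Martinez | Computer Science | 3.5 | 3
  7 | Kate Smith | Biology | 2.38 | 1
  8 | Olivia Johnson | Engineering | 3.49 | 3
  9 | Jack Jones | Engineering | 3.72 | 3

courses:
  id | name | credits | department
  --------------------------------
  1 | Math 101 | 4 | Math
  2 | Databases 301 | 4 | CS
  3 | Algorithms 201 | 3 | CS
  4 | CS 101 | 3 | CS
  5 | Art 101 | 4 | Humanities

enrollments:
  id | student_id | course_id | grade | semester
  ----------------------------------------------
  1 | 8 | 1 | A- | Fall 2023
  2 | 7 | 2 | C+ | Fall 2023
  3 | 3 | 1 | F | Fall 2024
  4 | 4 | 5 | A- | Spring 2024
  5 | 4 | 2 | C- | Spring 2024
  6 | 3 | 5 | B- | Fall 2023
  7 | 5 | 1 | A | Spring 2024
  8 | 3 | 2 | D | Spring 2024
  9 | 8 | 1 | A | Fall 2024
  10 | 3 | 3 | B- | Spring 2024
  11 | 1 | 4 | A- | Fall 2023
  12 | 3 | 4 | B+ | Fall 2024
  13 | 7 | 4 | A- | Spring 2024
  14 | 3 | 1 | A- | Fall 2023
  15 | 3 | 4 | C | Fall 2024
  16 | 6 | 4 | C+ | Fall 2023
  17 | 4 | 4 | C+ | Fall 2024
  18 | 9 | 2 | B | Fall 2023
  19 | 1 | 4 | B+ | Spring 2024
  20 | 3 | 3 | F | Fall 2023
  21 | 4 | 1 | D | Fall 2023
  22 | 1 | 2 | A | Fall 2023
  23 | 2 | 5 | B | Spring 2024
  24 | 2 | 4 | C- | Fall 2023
SELECT name, year FROM students ORDER BY year ASC LIMIT 2

Execution result:
name | year
Grace Jones | 1
Kate Smith | 1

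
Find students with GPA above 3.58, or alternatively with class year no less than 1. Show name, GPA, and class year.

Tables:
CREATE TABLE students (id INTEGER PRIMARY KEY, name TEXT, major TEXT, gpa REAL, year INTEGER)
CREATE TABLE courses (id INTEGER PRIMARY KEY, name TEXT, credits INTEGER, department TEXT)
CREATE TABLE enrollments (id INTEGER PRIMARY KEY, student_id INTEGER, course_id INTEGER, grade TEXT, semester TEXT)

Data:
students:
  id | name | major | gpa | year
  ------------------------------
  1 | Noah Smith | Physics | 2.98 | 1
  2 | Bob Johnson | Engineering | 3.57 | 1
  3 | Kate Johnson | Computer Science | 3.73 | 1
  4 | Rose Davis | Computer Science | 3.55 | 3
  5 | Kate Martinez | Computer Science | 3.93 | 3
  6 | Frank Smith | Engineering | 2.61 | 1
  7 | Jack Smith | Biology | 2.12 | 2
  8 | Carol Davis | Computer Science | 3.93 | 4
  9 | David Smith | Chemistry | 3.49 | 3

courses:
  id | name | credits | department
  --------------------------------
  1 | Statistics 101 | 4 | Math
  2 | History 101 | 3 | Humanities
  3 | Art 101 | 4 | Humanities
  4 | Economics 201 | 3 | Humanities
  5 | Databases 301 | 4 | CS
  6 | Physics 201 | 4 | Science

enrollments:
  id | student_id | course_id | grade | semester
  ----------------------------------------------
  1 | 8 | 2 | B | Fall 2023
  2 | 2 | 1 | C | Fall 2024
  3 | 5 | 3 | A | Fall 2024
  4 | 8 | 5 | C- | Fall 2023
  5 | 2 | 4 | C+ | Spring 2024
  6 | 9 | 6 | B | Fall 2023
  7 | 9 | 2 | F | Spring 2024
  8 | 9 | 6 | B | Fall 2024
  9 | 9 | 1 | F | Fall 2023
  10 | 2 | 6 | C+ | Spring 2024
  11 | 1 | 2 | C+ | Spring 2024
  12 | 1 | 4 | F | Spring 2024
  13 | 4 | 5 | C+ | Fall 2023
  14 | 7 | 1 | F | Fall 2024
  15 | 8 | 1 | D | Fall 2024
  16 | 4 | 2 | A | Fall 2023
SELECT name, gpa, year FROM students WHERE gpa > 3.58 OR year >= 1

Execution result:
name | gpa | year
Noah Smith | 2.98 | 1
Bob Johnson | 3.57 | 1
Kate Johnson | 3.73 | 1
Rose Davis | 3.55 | 3
Kate Martinez | 3.93 | 3
Frank Smith | 2.61 | 1
Jack Smith | 2.12 | 2
Carol Davis | 3.93 | 4
David Smith | 3.49 | 3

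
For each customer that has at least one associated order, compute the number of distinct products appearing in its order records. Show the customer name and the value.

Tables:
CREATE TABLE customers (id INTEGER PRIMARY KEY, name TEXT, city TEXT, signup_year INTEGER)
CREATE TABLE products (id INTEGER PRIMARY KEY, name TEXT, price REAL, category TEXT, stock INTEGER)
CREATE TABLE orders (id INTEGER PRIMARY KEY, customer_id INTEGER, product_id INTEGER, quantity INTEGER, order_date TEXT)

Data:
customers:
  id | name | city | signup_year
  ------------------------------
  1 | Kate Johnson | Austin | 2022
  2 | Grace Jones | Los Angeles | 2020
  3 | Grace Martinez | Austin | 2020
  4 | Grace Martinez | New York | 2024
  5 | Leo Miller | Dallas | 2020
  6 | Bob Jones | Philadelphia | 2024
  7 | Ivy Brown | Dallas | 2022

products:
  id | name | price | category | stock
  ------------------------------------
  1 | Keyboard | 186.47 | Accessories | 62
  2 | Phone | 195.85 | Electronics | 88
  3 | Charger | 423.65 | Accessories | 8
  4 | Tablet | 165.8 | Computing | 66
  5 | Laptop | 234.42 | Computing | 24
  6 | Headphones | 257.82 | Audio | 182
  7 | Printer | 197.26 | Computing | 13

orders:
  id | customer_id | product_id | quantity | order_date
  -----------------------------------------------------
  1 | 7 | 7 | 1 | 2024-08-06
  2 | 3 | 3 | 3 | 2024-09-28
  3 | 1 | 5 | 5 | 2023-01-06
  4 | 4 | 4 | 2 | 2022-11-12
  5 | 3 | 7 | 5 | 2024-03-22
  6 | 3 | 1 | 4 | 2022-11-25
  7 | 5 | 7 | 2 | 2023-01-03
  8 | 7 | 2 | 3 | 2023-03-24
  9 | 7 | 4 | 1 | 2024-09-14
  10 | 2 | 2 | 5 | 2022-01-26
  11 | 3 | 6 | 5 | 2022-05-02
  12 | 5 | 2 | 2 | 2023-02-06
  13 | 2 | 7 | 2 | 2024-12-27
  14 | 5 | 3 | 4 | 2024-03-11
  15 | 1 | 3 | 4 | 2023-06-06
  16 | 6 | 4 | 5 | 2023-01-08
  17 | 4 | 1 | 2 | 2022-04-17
SELECT p.name, COUNT(DISTINCT c.product_id) AS distinct_product_count FROM orders c JOIN customers p ON c.customer_id = p.id GROUP BY p.id, p.name

Execution result:
name | distinct_product_count
Kate Johnson | 2
Grace Jones | 2
Grace Martinez | 4
Grace Martinez | 2
Leo Miller | 3
Bob Jones | 1
Ivy Brown | 3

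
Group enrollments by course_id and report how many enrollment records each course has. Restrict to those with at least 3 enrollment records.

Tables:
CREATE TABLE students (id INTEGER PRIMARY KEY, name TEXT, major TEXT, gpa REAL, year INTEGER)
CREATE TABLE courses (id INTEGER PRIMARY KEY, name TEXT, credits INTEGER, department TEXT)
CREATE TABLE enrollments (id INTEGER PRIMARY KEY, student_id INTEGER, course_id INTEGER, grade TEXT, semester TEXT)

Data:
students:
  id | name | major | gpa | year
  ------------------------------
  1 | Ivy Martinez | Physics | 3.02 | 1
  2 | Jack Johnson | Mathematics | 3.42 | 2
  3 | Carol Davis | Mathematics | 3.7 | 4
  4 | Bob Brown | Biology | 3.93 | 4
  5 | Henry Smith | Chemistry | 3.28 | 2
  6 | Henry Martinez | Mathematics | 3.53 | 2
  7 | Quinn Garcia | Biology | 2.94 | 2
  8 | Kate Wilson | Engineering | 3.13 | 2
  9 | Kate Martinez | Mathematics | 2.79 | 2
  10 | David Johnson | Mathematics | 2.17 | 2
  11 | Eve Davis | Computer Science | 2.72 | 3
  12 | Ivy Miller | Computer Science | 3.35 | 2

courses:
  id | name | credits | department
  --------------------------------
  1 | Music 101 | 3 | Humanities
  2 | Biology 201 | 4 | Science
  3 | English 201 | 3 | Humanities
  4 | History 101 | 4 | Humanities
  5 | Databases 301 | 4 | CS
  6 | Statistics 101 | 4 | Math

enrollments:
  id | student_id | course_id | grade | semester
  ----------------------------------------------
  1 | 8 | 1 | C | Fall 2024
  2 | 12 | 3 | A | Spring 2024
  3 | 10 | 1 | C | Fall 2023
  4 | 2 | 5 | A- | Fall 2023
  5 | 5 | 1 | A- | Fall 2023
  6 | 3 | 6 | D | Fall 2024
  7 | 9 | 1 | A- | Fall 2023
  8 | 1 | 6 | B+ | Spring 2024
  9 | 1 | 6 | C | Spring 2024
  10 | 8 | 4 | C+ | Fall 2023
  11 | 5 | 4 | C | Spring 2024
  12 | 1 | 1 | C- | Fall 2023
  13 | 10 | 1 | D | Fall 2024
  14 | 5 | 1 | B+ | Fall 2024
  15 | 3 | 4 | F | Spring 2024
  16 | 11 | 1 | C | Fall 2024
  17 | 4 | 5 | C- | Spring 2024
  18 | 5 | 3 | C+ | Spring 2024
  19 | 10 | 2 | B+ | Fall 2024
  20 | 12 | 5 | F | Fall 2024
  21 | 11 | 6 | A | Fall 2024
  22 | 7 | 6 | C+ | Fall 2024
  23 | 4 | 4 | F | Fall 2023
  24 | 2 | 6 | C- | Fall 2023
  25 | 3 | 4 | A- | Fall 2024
SELECT course_id, COUNT(*) AS enrollment_count FROM enrollments GROUP BY course_id HAVING COUNT(*) >= 3

Execution result:
course_id | enrollment_count
1 | 8
4 | 5
5 | 3
6 | 6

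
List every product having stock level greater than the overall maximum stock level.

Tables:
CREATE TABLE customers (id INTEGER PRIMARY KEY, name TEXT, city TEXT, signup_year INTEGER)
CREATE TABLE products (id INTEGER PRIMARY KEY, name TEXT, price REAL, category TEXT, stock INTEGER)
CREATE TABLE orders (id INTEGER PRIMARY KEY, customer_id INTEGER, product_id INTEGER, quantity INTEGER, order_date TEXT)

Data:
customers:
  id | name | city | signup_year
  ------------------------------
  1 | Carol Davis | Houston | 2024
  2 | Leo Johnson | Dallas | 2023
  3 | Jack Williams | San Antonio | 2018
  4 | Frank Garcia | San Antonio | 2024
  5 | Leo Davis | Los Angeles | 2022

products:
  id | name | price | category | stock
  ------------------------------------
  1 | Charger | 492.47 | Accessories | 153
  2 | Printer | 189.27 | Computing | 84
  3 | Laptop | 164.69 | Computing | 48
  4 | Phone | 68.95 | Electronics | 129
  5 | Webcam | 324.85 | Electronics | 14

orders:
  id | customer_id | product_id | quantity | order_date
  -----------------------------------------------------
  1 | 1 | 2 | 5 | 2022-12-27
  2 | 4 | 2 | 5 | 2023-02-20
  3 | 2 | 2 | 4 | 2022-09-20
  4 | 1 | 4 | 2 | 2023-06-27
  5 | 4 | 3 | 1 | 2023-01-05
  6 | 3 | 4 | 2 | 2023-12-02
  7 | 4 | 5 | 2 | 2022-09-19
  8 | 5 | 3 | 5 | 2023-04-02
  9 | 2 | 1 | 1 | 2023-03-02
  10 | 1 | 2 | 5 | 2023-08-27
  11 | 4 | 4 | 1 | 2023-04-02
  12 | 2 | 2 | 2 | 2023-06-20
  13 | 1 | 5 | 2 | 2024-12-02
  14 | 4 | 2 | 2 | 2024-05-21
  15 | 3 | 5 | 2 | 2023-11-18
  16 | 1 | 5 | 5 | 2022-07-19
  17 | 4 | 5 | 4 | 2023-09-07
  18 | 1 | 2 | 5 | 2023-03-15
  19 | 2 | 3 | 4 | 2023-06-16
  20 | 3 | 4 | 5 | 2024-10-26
SELECT name, stock FROM products WHERE stock > (SELECT MAX(stock) FROM products)

Execution result:
(no rows)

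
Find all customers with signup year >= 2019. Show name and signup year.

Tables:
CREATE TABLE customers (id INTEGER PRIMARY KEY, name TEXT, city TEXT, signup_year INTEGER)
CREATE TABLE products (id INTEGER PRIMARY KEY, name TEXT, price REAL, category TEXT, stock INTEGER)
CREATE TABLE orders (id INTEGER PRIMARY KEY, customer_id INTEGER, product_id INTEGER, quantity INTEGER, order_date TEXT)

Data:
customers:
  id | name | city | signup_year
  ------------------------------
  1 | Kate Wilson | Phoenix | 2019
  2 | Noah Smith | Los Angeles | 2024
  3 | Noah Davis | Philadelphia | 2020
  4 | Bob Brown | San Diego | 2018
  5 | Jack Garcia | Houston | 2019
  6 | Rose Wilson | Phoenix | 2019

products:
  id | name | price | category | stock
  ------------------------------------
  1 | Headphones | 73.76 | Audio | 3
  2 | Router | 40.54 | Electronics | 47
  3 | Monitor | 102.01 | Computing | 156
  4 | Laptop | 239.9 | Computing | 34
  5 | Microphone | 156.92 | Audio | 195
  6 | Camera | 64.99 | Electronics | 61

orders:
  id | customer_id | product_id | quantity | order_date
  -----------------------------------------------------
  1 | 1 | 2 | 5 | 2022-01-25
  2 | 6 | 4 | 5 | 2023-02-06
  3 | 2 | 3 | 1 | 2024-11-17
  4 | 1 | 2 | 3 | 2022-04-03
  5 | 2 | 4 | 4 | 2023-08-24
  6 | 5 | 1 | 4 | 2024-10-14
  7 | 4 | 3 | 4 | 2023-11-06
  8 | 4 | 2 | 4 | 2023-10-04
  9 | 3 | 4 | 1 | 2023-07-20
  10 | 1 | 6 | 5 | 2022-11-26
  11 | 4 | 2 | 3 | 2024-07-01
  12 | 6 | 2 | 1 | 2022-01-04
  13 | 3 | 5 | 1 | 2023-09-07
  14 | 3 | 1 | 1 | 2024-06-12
SELECT name, signup_year FROM customers WHERE signup_year >= 2019

Execution result:
name | signup_year
Kate Wilson | 2019
Noah Smith | 2024
Noah Davis | 2020
Jack Garcia | 2019
Rose Wilson | 2019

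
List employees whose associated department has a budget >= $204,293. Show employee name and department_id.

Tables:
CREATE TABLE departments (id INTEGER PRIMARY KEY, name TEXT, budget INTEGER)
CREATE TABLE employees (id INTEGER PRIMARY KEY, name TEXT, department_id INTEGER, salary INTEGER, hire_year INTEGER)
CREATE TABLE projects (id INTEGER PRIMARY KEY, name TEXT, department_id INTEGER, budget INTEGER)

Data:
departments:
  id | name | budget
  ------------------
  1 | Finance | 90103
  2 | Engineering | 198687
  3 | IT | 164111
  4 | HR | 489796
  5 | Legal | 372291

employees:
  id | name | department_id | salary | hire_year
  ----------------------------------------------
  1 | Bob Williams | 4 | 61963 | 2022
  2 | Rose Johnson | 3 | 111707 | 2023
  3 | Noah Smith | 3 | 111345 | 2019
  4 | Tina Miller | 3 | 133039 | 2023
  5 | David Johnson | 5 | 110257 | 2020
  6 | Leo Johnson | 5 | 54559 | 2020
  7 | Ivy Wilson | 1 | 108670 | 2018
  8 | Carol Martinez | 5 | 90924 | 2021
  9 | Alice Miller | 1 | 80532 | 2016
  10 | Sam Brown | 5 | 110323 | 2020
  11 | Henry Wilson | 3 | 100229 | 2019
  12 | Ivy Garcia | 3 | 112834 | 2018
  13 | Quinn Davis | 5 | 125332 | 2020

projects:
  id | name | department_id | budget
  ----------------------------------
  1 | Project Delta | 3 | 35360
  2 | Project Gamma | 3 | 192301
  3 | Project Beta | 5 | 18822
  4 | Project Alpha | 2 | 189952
SELECT name, department_id FROM employees WHERE department_id IN (SELECT id FROM departments WHERE budget >= 204293)

Execution result:
name | department_id
Bob Williams | 4
David Johnson | 5
Leo Johnson | 5
Carol Martinez | 5
Sam Brown | 5
Quinn Davis | 5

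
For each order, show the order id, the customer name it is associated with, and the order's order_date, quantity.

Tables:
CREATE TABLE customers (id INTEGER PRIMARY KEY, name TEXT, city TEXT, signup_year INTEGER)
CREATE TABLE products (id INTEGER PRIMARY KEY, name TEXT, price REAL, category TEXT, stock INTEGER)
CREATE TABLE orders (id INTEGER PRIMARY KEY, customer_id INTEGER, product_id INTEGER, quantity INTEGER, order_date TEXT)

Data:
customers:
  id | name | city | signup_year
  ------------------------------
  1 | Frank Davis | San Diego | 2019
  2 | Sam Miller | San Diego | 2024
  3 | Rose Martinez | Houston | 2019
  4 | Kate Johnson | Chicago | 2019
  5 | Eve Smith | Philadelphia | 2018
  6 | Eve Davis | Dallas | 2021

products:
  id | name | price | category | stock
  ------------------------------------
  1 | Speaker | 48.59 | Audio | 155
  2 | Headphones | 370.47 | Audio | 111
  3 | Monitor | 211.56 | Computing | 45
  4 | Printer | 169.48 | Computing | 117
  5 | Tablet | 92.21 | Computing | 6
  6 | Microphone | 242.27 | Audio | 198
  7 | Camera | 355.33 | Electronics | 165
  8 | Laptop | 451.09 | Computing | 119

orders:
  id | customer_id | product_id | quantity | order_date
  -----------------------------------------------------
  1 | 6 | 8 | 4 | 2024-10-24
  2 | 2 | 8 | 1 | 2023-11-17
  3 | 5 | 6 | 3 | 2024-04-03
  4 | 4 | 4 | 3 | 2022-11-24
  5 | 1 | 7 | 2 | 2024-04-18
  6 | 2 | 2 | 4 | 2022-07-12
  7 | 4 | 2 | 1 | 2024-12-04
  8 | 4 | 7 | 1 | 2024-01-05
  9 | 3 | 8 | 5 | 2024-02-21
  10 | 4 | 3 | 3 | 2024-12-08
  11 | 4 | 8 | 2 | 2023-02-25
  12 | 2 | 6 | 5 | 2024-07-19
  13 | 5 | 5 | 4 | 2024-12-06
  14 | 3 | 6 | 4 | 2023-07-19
SELECT c.id, p.name AS customer, c.order_date, c.quantity FROM orders c JOIN customers p ON c.customer_id = p.id

Execution result:
id | customer | order_date | quantity
1 | Eve Davis | 2024-10-24 | 4
2 | Sam Miller | 2023-11-17 | 1
3 | Eve Smith | 2024-04-03 | 3
4 | Kate Johnson | 2022-11-24 | 3
5 | Frank Davis | 2024-04-18 | 2
6 | Sam Miller | 2022-07-12 | 4
7 | Kate Johnson | 2024-12-04 | 1
8 | Kate Johnson | 2024-01-05 | 1
9 | Rose Martinez | 2024-02-21 | 5
10 | Kate Johnson | 2024-12-08 | 3
11 | Kate Johnson | 2023-02-25 | 2
12 | Sam Miller | 2024-07-19 | 5
13 | Eve Smith | 2024-12-06 | 4
14 | Rose Martinez | 2023-07-19 | 4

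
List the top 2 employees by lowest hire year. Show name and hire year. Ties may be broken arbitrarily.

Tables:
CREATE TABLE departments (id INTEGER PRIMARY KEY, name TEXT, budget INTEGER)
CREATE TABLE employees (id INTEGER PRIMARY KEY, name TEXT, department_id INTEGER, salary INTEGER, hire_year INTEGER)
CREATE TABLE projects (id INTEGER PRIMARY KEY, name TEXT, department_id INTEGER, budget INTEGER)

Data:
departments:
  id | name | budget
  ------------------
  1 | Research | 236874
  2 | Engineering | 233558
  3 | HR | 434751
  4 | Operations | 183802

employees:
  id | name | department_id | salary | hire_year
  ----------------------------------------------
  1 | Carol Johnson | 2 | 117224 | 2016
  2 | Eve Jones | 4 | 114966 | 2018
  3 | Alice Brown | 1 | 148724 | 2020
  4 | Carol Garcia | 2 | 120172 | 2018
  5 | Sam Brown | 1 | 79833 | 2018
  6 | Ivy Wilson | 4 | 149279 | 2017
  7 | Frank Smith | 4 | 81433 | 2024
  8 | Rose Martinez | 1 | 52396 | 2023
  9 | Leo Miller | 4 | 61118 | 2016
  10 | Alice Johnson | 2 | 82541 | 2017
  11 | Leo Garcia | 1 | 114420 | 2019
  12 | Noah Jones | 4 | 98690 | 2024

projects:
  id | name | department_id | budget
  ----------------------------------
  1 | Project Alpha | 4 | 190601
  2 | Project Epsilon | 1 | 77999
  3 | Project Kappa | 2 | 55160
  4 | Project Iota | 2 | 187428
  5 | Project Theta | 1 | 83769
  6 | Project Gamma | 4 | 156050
SELECT name, hire_year FROM employees ORDER BY hire_year ASC LIMIT 2

Execution result:
name | hire_year
Carol Johnson | 2016
Leo Miller | 2016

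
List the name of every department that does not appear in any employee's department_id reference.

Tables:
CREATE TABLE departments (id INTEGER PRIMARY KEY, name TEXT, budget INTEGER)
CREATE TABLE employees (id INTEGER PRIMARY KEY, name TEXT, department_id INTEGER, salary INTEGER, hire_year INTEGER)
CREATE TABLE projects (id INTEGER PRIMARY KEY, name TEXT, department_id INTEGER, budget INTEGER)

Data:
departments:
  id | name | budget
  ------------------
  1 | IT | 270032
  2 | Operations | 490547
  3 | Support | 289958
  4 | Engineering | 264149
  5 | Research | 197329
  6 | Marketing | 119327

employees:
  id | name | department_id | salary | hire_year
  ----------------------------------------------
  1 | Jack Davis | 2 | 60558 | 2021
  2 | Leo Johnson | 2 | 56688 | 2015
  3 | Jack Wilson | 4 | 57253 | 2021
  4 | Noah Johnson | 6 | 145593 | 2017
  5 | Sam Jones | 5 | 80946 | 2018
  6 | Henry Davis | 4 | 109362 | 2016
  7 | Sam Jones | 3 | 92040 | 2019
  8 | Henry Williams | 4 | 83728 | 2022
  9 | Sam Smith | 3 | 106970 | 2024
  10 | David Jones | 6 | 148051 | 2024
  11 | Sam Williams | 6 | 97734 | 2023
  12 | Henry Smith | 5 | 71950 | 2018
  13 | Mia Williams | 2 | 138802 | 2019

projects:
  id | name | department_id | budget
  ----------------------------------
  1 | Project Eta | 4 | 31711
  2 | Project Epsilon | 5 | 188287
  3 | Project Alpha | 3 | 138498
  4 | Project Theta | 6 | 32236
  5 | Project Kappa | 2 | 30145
SELECT p.name FROM departments p LEFT JOIN employees c ON c.department_id = p.id WHERE c.id IS NULL

Execution result:
IT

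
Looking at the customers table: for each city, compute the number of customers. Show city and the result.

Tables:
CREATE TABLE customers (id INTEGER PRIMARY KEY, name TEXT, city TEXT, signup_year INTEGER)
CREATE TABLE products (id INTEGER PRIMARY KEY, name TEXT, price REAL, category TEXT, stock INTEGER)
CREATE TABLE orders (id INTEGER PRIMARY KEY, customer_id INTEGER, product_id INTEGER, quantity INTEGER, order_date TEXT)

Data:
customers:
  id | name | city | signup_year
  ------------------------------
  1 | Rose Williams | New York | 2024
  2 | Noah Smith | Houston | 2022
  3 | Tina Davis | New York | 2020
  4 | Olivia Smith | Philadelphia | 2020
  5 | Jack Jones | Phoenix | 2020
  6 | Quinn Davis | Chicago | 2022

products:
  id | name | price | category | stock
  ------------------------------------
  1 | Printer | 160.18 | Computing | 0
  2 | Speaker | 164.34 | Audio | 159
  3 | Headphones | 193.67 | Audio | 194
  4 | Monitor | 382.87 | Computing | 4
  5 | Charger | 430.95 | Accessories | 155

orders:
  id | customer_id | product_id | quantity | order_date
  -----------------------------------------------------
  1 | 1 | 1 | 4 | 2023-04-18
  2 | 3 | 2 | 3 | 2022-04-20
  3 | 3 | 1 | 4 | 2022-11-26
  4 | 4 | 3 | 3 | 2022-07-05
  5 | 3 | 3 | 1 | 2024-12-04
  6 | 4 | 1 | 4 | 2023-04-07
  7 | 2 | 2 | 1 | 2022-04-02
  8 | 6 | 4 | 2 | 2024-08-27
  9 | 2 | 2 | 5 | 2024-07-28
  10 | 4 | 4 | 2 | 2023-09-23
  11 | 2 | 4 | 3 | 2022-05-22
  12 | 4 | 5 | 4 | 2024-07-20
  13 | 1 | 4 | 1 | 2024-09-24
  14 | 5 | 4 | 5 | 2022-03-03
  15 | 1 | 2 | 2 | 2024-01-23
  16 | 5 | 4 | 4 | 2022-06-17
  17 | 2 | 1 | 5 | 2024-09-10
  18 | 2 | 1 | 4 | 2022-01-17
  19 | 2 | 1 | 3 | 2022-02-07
SELECT city, COUNT(*) AS n FROM customers GROUP BY city

Execution result:
city | n
Chicago | 1
Houston | 1
New York | 2
Philadelphia | 1
Phoenix | 1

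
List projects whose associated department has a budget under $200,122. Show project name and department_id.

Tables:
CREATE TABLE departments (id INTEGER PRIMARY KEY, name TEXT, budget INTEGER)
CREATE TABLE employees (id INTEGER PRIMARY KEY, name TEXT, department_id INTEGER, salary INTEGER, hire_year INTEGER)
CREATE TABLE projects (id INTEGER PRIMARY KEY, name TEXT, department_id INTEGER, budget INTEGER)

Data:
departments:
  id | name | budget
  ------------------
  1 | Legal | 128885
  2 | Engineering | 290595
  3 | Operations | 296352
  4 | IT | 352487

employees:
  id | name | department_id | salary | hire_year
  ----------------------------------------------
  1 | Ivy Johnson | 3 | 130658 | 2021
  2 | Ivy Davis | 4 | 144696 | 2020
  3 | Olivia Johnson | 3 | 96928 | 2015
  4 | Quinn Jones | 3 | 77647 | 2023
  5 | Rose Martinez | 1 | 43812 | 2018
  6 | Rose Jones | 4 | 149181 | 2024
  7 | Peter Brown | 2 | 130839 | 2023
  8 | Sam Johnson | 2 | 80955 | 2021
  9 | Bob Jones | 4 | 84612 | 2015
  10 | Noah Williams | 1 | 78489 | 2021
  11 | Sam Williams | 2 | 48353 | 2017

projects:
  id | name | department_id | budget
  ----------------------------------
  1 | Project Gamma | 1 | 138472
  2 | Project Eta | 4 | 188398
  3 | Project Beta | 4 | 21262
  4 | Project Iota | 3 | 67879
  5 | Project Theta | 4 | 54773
SELECT name, department_id FROM projects WHERE department_id IN (SELECT id FROM departments WHERE budget < 200122)

Execution result:
name | department_id
Project Gamma | 1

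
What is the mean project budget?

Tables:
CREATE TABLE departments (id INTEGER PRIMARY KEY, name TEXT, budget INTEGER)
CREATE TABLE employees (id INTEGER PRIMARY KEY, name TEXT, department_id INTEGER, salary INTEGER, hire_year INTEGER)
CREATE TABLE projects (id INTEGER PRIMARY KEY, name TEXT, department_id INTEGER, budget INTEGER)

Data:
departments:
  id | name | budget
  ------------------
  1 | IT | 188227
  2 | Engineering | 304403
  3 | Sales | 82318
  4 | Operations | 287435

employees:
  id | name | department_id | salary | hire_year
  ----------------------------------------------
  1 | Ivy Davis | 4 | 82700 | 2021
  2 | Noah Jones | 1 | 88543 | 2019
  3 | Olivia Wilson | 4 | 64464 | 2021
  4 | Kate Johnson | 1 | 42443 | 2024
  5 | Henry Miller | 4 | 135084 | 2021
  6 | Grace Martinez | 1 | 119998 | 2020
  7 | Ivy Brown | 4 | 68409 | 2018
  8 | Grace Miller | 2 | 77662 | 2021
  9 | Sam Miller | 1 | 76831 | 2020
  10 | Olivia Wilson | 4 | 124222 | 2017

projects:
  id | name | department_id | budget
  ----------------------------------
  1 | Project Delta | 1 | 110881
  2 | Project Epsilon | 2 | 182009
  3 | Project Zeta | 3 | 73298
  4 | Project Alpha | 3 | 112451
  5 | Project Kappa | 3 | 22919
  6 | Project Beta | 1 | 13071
SELECT AVG(budget) FROM projects

Execution result:
85771.50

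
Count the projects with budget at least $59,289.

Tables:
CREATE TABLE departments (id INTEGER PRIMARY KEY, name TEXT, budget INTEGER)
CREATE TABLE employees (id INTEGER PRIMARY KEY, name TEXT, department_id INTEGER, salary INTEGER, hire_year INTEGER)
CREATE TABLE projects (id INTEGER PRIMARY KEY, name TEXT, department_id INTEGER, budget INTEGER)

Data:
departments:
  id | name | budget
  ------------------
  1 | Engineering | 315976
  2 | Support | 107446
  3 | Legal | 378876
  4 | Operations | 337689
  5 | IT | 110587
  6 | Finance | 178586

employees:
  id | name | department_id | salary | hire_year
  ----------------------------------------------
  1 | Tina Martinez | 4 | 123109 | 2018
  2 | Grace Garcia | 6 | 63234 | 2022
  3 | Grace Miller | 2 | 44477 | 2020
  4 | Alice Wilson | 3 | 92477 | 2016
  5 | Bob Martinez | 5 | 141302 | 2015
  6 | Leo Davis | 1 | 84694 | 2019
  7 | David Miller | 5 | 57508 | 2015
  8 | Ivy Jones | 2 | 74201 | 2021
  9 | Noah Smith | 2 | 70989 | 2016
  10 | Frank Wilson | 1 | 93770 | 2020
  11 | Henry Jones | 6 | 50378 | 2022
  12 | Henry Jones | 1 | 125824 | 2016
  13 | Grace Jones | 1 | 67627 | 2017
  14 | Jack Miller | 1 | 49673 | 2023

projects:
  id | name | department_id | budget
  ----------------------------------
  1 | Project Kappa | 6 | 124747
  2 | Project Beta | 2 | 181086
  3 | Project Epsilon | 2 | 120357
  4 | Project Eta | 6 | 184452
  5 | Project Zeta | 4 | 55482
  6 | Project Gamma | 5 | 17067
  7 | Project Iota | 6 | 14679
SELECT COUNT(*) FROM projects WHERE budget >= 59289

Execution result:
4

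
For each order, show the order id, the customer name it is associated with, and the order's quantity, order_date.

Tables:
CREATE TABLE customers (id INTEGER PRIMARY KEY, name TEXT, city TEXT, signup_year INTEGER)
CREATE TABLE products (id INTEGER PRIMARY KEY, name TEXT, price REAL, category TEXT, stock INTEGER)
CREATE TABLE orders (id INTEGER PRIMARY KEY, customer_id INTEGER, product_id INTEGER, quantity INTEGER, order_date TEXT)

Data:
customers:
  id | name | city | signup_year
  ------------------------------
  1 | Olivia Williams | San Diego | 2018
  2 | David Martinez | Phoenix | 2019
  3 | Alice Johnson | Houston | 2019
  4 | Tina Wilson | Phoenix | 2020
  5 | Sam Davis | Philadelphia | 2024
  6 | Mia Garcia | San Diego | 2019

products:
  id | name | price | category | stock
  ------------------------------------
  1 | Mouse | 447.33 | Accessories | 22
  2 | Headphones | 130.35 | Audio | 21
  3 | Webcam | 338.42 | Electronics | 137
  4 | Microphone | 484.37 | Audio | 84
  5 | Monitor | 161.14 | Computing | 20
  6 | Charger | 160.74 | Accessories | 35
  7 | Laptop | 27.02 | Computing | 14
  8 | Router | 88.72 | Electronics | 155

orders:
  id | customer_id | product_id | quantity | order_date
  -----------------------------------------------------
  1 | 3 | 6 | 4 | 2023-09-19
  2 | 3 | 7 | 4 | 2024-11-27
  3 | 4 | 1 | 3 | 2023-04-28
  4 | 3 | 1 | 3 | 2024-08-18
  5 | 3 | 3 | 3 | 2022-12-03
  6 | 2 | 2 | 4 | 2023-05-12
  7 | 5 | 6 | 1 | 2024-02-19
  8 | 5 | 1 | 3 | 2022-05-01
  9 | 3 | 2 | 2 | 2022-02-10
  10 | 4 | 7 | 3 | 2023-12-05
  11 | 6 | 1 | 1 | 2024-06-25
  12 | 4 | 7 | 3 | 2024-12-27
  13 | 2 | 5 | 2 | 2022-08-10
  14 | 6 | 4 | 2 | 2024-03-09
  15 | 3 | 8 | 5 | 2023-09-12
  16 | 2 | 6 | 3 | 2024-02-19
SELECT c.id, p.name AS customer, c.quantity, c.order_date FROM orders c JOIN customers p ON c.customer_id = p.id

Execution result:
id | customer | quantity | order_date
1 | Alice Johnson | 4 | 2023-09-19
2 | Alice Johnson | 4 | 2024-11-27
3 | Tina Wilson | 3 | 2023-04-28
4 | Alice Johnson | 3 | 2024-08-18
5 | Alice Johnson | 3 | 2022-12-03
6 | David Martinez | 4 | 2023-05-12
7 | Sam Davis | 1 | 2024-02-19
8 | Sam Davis | 3 | 2022-05-01
9 | Alice Johnson | 2 | 2022-02-10
10 | Tina Wilson | 3 | 2023-12-05
11 | Mia Garcia | 1 | 2024-06-25
12 | Tina Wilson | 3 | 2024-12-27
13 | David Martinez | 2 | 2022-08-10
14 | Mia Garcia | 2 | 2024-03-09
15 | Alice Johnson | 5 | 2023-09-12
16 | David Martinez | 3 | 2024-02-19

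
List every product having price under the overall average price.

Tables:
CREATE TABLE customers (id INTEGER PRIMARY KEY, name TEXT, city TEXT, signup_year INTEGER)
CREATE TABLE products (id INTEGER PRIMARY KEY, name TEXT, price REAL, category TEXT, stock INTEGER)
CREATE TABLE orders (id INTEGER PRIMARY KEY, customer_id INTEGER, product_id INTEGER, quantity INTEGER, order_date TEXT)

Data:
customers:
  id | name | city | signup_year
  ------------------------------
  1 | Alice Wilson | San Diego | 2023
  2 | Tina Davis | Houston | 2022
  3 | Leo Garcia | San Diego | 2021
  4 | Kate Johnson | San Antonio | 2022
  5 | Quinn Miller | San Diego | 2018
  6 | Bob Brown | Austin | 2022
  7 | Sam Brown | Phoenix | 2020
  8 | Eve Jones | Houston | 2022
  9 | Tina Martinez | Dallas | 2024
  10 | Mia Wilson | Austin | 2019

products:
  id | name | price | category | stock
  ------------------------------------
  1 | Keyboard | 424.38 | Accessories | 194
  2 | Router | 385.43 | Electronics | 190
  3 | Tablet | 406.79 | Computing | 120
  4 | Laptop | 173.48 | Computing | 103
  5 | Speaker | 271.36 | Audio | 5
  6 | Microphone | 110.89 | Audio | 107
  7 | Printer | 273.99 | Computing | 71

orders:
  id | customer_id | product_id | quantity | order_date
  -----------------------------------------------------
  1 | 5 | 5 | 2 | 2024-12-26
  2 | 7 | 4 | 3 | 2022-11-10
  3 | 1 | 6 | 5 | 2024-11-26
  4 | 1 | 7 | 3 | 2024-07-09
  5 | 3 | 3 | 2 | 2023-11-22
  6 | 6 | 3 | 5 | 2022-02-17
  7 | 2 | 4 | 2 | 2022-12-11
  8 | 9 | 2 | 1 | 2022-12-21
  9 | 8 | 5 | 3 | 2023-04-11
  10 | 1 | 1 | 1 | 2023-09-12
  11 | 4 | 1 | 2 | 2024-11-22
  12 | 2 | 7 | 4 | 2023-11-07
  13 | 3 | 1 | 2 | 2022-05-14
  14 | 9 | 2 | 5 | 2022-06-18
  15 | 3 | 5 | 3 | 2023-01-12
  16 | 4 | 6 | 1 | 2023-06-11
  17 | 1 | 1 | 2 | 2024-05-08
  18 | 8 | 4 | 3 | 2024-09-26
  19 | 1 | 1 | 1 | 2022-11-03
SELECT name, price FROM products WHERE price < (SELECT AVG(price) FROM products)

Execution result:
name | price
Laptop | 173.48
Speaker | 271.36
Microphone | 110.89
Printer | 273.99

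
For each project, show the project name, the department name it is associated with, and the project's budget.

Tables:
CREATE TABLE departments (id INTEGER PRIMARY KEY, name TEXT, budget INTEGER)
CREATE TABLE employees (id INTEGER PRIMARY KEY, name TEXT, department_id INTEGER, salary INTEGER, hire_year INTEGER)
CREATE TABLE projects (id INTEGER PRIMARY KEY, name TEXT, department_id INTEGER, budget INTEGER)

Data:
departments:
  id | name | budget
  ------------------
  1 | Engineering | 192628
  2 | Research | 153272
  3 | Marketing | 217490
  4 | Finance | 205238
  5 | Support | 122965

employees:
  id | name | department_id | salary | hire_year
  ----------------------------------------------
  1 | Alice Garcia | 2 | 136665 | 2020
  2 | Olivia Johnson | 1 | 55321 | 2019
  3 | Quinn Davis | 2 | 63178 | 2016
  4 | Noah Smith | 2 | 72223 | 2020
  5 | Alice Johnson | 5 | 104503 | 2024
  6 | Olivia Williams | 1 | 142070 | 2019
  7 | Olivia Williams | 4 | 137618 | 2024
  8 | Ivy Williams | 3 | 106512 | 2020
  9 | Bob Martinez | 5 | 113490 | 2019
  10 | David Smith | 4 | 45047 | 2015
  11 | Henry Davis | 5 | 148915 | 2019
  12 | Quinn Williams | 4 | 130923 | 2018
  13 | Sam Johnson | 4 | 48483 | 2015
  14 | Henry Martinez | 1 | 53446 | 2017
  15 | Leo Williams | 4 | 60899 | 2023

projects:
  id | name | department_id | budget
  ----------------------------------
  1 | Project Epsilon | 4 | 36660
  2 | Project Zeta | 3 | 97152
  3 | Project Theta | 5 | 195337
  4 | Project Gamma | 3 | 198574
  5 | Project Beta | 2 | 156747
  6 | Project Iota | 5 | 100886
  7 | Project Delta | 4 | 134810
SELECT c.name, p.name AS department, c.budget FROM projects c JOIN departments p ON c.department_id = p.id

Execution result:
name | department | budget
Project Epsilon | Finance | 36660
Project Zeta | Marketing | 97152
Project Theta | Support | 195337
Project Gamma | Marketing | 198574
Project Beta | Research | 156747
Project Iota | Support | 100886
Project Delta | Finance | 134810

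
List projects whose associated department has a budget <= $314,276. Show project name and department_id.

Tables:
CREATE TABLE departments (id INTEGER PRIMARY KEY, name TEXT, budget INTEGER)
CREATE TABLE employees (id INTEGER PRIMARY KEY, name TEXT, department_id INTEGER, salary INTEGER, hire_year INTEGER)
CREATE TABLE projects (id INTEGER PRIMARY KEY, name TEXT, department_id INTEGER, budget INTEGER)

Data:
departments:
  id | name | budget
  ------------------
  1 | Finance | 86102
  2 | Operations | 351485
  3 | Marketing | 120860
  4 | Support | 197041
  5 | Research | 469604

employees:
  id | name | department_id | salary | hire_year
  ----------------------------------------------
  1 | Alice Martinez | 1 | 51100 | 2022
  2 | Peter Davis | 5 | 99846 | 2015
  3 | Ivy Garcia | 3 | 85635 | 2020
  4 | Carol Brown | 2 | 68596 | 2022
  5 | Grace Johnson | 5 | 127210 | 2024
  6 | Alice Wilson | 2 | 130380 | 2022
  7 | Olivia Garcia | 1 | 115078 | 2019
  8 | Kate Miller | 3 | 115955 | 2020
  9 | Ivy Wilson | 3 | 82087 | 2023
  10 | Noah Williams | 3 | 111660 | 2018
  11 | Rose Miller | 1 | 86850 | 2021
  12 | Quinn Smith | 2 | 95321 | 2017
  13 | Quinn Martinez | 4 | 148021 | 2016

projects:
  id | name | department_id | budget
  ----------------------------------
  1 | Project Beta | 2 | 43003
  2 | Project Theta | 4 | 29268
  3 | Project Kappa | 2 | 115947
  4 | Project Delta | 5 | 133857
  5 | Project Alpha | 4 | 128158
SELECT name, department_id FROM projects WHERE department_id IN (SELECT id FROM departments WHERE budget <= 314276)

Execution result:
name | department_id
Project Theta | 4
Project Alpha | 4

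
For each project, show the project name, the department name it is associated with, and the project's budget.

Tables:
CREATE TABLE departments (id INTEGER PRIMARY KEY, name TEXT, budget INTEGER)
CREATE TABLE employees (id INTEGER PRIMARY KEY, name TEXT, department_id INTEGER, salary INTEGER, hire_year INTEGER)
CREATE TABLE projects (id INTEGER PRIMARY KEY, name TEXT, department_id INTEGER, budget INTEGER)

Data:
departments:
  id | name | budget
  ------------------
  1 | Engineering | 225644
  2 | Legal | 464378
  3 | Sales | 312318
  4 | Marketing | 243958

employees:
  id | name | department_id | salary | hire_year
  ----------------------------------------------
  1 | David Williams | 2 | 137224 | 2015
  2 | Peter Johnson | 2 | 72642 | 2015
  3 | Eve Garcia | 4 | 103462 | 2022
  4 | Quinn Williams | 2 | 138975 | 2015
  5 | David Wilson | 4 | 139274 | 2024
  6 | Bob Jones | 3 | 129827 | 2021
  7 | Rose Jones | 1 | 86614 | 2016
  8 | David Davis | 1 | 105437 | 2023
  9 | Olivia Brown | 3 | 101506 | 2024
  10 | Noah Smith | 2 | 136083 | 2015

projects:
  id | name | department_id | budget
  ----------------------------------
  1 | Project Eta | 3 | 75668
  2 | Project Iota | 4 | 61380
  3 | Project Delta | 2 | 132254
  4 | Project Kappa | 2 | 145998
SELECT c.name, p.name AS department, c.budget FROM projects c JOIN departments p ON c.department_id = p.id

Execution result:
name | department | budget
Project Eta | Sales | 75668
Project Iota | Marketing | 61380
Project Delta | Legal | 132254
Project Kappa | Legal | 145998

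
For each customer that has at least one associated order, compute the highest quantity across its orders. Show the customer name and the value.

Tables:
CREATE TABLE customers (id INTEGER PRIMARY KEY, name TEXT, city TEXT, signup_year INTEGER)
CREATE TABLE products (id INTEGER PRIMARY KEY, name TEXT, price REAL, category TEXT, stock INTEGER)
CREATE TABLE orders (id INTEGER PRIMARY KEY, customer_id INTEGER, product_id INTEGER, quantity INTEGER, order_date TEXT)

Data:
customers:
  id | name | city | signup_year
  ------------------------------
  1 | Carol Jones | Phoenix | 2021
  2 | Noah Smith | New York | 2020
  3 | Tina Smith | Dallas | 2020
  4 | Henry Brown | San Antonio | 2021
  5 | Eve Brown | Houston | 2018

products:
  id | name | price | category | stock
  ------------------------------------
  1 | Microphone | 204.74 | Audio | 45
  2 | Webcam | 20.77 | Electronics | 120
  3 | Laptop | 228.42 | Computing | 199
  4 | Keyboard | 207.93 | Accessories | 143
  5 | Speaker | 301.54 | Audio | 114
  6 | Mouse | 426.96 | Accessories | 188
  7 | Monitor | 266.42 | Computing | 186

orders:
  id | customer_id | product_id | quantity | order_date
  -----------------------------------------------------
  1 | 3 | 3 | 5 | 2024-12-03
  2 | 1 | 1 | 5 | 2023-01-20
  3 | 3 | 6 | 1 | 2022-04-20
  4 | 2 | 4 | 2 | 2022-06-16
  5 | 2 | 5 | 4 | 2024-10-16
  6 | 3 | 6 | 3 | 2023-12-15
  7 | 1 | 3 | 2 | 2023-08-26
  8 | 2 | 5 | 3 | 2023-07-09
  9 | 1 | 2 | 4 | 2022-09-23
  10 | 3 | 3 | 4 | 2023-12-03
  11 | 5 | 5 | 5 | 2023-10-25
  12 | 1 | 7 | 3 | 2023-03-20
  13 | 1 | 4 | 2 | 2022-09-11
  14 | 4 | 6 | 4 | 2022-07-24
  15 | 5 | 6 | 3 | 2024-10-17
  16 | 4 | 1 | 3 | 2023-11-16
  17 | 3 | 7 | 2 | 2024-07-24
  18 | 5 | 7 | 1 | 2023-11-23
SELECT p.name, MAX(c.quantity) AS max_quantity FROM orders c JOIN customers p ON c.customer_id = p.id GROUP BY p.id, p.name

Execution result:
name | max_quantity
Carol Jones | 5
Noah Smith | 4
Tina Smith | 5
Henry Brown | 4
Eve Brown | 5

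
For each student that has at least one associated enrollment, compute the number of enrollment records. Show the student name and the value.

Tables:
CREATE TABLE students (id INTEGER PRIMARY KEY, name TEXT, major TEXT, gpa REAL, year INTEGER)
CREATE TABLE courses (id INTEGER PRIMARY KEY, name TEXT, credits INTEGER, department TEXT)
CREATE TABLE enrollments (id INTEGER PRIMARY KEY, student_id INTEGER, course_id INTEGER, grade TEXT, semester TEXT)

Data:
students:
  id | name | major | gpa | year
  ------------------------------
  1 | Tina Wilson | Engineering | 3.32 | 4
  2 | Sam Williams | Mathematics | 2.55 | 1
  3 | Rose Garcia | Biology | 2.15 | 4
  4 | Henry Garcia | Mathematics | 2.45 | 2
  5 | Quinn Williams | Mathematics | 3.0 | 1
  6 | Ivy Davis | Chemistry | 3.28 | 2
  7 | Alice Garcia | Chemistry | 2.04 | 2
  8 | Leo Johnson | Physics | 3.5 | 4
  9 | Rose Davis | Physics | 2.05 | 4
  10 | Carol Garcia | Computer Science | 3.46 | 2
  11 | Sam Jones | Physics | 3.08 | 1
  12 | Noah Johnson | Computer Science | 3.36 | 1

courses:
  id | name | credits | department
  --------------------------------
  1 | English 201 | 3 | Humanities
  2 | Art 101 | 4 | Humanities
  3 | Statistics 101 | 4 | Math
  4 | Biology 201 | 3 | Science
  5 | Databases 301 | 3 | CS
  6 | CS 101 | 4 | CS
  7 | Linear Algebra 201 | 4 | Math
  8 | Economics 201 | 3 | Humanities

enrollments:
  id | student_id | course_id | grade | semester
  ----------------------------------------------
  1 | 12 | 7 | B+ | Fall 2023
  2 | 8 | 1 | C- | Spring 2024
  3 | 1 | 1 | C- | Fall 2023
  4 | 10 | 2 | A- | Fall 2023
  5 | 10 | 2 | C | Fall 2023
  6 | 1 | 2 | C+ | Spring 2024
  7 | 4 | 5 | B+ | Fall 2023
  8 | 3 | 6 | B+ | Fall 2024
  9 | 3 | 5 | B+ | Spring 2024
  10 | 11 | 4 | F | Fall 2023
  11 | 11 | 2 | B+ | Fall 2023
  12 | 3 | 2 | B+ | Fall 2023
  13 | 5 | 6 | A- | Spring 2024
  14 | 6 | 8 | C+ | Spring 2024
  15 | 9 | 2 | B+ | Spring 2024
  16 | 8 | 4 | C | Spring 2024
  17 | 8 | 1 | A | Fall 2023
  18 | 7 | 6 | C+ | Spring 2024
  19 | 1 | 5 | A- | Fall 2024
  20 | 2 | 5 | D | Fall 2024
SELECT p.name, COUNT(*) AS n FROM enrollments c JOIN students p ON c.student_id = p.id GROUP BY p.id, p.name

Execution result:
name | n
Tina Wilson | 3
Sam Williams | 1
Rose Garcia | 3
Henry Garcia | 1
Quinn Williams | 1
Ivy Davis | 1
Alice Garcia | 1
Leo Johnson | 3
Rose Davis | 1
Carol Garcia | 2
Sam Jones | 2
Noah Johnson | 1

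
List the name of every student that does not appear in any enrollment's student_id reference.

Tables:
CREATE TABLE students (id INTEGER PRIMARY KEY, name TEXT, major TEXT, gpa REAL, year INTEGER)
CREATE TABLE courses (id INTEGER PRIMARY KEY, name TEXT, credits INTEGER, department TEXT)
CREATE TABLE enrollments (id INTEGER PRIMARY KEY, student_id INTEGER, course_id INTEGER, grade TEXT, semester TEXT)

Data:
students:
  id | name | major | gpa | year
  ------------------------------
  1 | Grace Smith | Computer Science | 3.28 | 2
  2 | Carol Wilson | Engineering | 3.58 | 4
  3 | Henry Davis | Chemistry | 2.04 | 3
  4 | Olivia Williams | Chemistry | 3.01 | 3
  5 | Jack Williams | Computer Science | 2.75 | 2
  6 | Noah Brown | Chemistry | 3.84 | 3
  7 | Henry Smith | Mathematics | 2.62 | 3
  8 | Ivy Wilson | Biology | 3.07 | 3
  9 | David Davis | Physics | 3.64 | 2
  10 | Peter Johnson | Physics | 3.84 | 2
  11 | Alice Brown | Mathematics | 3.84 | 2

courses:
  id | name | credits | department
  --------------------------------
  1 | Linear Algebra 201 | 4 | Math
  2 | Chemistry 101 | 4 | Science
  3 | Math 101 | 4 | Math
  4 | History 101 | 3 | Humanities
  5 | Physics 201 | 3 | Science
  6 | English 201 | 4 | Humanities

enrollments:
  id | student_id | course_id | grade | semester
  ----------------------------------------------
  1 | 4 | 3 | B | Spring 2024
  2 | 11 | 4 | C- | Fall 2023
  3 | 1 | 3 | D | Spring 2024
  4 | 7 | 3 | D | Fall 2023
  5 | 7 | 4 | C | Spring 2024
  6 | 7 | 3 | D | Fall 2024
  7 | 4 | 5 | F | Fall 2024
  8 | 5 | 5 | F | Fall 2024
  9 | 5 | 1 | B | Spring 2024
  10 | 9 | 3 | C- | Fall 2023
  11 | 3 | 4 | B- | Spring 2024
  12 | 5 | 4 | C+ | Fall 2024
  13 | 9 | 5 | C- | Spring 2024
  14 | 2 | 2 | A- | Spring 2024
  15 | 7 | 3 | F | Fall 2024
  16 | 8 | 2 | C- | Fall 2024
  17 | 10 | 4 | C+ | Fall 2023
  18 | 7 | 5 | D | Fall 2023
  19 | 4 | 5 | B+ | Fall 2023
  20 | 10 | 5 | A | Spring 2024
SELECT p.name FROM students p LEFT JOIN enrollments c ON c.student_id = p.id WHERE c.id IS NULL

Execution result:
Noah Brown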